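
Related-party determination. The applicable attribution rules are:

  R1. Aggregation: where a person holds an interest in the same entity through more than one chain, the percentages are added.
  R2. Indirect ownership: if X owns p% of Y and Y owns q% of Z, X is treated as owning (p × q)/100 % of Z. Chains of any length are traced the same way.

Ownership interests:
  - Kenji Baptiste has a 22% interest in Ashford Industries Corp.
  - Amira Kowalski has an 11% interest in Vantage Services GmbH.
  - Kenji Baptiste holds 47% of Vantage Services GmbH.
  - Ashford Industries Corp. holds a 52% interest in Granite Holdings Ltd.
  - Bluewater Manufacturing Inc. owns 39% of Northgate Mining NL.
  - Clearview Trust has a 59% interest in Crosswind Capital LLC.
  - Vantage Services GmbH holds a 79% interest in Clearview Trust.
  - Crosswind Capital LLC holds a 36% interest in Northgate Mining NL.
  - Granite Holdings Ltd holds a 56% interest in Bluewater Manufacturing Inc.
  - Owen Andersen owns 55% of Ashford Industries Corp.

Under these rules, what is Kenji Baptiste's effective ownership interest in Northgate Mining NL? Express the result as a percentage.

10.384908%

Chain via Ashford Industries Corp. → Granite Holdings Ltd → Bluewater Manufacturing Inc. (R2): 22% × 52% × 56% × 39% = 2.498496% of Northgate Mining NL.
Chain via Vantage Services GmbH → Clearview Trust → Crosswind Capital LLC (R2): 47% × 79% × 59% × 36% = 7.886412% of Northgate Mining NL.
Aggregating (R1): 2.498496% + 7.886412% = 10.384908%.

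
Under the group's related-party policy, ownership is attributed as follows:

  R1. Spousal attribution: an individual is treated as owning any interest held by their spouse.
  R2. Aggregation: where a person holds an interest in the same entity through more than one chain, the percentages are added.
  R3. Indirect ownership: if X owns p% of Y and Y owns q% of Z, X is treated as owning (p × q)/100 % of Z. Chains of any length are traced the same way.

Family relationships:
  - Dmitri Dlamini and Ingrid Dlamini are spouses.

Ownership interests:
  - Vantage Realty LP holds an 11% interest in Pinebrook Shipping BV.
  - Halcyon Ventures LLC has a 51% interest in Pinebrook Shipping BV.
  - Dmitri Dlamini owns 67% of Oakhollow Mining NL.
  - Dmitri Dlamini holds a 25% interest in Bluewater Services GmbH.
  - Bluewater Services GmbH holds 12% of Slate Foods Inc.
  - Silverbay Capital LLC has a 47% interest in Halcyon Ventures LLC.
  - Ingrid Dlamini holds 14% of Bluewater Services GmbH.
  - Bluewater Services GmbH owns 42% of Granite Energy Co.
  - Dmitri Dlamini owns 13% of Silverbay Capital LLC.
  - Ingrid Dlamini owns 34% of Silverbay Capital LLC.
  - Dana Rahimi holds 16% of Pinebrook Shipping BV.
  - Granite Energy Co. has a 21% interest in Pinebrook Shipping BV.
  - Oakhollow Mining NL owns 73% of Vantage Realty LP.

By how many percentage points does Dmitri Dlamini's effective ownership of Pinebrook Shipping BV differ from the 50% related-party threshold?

29.9142

By spousal attribution (R1), Dmitri Dlamini is treated as also owning Ingrid Dlamini's interest in Bluewater Services GmbH, giving 25% + 14% = 39%.
By spousal attribution (R1), Dmitri Dlamini is treated as also owning Ingrid Dlamini's interest in Silverbay Capital LLC, giving 13% + 34% = 47%.
Chain via Oakhollow Mining NL → Vantage Realty LP (R3): 67% × 73% × 11% = 5.3801% of Pinebrook Shipping BV.
Chain via Bluewater Services GmbH → Granite Energy Co. (R3): 39% × 42% × 21% = 3.4398% of Pinebrook Shipping BV.
Chain via Silverbay Capital LLC → Halcyon Ventures LLC (R3): 47% × 47% × 51% = 11.2659% of Pinebrook Shipping BV.
Aggregating (R2): 5.3801% + 3.4398% + 11.2659% = 20.0858%.
20.0858% falls short of the 50% threshold by 29.9142 percentage points.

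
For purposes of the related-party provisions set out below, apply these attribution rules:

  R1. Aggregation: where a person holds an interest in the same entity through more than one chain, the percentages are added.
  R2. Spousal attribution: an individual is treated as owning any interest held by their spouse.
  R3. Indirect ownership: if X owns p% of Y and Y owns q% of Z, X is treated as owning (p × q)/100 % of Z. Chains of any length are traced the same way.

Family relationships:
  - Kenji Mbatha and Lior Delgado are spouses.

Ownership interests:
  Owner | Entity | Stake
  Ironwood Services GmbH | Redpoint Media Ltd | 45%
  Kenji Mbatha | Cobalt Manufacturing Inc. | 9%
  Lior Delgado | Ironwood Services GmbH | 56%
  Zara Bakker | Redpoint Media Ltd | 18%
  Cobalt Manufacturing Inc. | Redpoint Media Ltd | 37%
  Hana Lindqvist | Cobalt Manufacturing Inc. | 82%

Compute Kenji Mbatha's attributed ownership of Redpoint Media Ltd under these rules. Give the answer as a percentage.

28.53%

By spousal attribution (R2), Kenji Mbatha is treated as owning Lior Delgado's 56% interest in Ironwood Services GmbH.
Chain via Cobalt Manufacturing Inc. (R3): 9% × 37% = 3.33% of Redpoint Media Ltd.
Chain via Ironwood Services GmbH (R3): 56% × 45% = 25.2% of Redpoint Media Ltd.
Aggregating (R1): 3.33% + 25.2% = 28.53%.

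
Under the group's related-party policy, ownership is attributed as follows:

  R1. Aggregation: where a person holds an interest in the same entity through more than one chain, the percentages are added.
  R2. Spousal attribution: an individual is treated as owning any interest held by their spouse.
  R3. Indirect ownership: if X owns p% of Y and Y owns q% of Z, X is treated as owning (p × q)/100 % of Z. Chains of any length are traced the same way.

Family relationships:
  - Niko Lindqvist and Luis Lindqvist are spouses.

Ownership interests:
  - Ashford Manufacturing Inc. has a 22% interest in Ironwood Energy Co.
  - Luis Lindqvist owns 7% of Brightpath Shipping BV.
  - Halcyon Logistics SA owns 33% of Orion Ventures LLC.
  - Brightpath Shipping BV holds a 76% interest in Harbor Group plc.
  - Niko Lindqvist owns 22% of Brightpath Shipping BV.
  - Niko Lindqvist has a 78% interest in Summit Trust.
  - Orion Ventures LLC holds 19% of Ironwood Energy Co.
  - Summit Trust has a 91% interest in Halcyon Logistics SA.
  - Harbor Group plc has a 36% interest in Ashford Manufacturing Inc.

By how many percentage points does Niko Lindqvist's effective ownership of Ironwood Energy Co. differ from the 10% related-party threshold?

By spousal attribution (R2), Niko Lindqvist is treated as also owning Luis Lindqvist's interest in Brightpath Shipping BV, giving 22% + 7% = 29%.
Chain via Summit Trust → Halcyon Logistics SA → Orion Ventures LLC (R3): 78% × 91% × 33% × 19% = 4.450446% of Ironwood Energy Co.
Chain via Brightpath Shipping BV → Harbor Group plc → Ashford Manufacturing Inc. (R3): 29% × 76% × 36% × 22% = 1.745568% of Ironwood Energy Co.
Aggregating (R1): 4.450446% + 1.745568% = 6.196014%.
6.196014% falls short of the 10% threshold by 3.803986 percentage points.

3.803986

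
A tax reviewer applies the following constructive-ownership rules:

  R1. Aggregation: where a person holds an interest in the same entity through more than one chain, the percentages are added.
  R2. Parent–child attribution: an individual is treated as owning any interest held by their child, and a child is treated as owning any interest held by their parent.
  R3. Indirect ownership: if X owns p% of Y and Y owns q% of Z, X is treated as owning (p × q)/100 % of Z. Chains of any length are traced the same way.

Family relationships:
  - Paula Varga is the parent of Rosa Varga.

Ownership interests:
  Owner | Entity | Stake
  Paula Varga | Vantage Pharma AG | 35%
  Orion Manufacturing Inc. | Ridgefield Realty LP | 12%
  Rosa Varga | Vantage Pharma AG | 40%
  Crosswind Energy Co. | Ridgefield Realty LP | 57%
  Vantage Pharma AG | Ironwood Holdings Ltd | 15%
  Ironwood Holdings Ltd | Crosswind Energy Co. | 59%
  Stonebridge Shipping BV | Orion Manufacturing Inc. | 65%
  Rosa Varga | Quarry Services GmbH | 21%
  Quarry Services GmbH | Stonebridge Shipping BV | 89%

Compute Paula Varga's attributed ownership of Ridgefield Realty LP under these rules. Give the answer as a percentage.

5.241195%

By parent–child attribution (R2), Paula Varga is treated as also owning Rosa Varga's interest in Vantage Pharma AG, giving 35% + 40% = 75%.
By parent–child attribution (R2), Paula Varga is treated as owning Rosa Varga's 21% interest in Quarry Services GmbH.
Chain via Vantage Pharma AG → Ironwood Holdings Ltd → Crosswind Energy Co. (R3): 75% × 15% × 59% × 57% = 3.783375% of Ridgefield Realty LP.
Chain via Quarry Services GmbH → Stonebridge Shipping BV → Orion Manufacturing Inc. (R3): 21% × 89% × 65% × 12% = 1.45782% of Ridgefield Realty LP.
Aggregating (R1): 3.783375% + 1.45782% = 5.241195%.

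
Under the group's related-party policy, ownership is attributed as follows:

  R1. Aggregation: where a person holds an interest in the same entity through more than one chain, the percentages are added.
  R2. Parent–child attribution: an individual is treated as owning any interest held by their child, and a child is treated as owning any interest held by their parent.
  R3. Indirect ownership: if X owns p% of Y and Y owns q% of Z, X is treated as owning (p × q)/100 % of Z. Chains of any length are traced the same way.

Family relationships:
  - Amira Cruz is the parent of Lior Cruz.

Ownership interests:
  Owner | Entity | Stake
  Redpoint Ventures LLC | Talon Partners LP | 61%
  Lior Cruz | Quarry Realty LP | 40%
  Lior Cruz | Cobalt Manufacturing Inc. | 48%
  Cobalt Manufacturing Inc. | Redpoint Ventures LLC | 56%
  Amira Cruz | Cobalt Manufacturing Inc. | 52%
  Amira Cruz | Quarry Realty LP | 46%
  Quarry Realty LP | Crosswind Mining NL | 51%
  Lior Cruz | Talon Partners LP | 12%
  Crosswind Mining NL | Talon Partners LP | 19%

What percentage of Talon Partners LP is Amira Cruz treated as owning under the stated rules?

By parent–child attribution (R2), Amira Cruz is treated as also owning Lior Cruz's interest in Cobalt Manufacturing Inc, giving 52% + 48% = 100%.
By parent–child attribution (R2), Amira Cruz is treated as also owning Lior Cruz's interest in Quarry Realty LP, giving 46% + 40% = 86%.
By parent–child attribution (R2), Amira Cruz is treated as owning Lior Cruz's 12% interest in Talon Partners LP.
Chain via Cobalt Manufacturing Inc. → Redpoint Ventures LLC (R3): 100% × 56% × 61% = 34.16% of Talon Partners LP.
Chain via Quarry Realty LP → Crosswind Mining NL (R3): 86% × 51% × 19% = 8.3334% of Talon Partners LP.
Direct interest in Talon Partners LP: 12%.
Aggregating (R1): 34.16% + 8.3334% + 12% = 54.4934%.

54.4934%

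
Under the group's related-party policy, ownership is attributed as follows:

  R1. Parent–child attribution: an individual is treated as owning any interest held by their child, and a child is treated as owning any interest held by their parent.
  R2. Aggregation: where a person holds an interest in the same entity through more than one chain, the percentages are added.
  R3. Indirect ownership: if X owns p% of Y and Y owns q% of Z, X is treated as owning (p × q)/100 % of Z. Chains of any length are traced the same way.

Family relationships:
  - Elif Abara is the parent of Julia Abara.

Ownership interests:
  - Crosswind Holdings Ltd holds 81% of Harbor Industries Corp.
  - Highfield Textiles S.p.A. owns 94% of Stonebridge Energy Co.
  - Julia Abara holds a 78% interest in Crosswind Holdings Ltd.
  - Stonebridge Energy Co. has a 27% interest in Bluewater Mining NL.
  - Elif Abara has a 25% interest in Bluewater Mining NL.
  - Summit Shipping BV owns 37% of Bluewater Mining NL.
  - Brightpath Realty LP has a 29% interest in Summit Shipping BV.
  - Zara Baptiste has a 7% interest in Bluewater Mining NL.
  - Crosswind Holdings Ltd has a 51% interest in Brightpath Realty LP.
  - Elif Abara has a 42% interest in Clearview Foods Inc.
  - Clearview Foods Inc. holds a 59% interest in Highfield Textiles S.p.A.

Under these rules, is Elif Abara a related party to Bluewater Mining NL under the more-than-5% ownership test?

By parent–child attribution (R1), Elif Abara is treated as owning Julia Abara's 78% interest in Crosswind Holdings Ltd.
Chain via Clearview Foods Inc. → Highfield Textiles S.p.A. → Stonebridge Energy Co. (R3): 42% × 59% × 94% × 27% = 6.289164% of Bluewater Mining NL.
Direct interest in Bluewater Mining NL: 25%.
Chain via Crosswind Holdings Ltd → Brightpath Realty LP → Summit Shipping BV (R3): 78% × 51% × 29% × 37% = 4.268394% of Bluewater Mining NL.
Aggregating (R2): 6.289164% + 25% + 4.268394% = 35.557558%.
35.557558% exceeds the 5% threshold, so Elif is a related party to Bluewater Mining NL.

Yes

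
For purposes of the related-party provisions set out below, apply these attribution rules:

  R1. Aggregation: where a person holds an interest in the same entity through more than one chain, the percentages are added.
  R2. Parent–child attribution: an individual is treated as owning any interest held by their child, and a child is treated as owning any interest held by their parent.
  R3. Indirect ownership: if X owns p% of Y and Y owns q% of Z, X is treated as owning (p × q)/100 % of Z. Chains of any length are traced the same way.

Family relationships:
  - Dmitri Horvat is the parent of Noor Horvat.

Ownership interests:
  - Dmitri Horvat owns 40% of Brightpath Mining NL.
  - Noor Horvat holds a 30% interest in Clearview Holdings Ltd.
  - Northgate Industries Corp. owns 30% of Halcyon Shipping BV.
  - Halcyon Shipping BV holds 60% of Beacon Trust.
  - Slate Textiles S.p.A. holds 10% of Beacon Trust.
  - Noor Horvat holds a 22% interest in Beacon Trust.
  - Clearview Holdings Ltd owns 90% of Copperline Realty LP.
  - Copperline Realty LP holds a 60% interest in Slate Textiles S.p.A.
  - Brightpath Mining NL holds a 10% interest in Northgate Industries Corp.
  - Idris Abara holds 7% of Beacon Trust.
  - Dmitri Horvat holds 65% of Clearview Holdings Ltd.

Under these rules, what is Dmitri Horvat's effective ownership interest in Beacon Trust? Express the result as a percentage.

27.85%

By parent–child attribution (R2), Dmitri Horvat is treated as also owning Noor Horvat's interest in Clearview Holdings Ltd, giving 65% + 30% = 95%.
By parent–child attribution (R2), Dmitri Horvat is treated as owning Noor Horvat's 22% interest in Beacon Trust.
Chain via Clearview Holdings Ltd → Copperline Realty LP → Slate Textiles S.p.A. (R3): 95% × 90% × 60% × 10% = 5.13% of Beacon Trust.
Chain via Brightpath Mining NL → Northgate Industries Corp. → Halcyon Shipping BV (R3): 40% × 10% × 30% × 60% = 0.72% of Beacon Trust.
Direct interest in Beacon Trust: 22%.
Aggregating (R1): 5.13% + 0.72% + 22% = 27.85%.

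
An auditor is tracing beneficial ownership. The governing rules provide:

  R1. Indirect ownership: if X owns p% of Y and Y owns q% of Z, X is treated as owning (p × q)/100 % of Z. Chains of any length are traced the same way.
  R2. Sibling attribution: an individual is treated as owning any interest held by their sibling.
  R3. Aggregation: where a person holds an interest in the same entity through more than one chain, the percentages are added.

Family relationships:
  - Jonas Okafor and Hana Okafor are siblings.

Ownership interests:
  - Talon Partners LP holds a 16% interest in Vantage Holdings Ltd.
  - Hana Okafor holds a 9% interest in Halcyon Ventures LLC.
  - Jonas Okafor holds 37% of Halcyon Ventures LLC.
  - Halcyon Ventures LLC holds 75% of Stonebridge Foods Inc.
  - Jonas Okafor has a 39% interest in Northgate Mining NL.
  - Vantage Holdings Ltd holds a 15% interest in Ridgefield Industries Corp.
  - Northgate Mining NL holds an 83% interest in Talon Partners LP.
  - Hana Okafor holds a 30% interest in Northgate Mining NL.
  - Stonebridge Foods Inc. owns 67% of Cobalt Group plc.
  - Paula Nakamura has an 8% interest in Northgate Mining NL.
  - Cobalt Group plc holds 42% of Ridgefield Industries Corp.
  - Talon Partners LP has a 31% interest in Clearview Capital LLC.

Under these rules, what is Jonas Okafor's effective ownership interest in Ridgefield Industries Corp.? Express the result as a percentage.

By sibling attribution (R2), Jonas Okafor is treated as also owning Hana Okafor's interest in Halcyon Ventures LLC, giving 37% + 9% = 46%.
By sibling attribution (R2), Jonas Okafor is treated as also owning Hana Okafor's interest in Northgate Mining NL, giving 39% + 30% = 69%.
Chain via Halcyon Ventures LLC → Stonebridge Foods Inc. → Cobalt Group plc (R1): 46% × 75% × 67% × 42% = 9.7083% of Ridgefield Industries Corp.
Chain via Northgate Mining NL → Talon Partners LP → Vantage Holdings Ltd (R1): 69% × 83% × 16% × 15% = 1.37448% of Ridgefield Industries Corp.
Aggregating (R3): 9.7083% + 1.37448% = 11.08278%.

11.08278%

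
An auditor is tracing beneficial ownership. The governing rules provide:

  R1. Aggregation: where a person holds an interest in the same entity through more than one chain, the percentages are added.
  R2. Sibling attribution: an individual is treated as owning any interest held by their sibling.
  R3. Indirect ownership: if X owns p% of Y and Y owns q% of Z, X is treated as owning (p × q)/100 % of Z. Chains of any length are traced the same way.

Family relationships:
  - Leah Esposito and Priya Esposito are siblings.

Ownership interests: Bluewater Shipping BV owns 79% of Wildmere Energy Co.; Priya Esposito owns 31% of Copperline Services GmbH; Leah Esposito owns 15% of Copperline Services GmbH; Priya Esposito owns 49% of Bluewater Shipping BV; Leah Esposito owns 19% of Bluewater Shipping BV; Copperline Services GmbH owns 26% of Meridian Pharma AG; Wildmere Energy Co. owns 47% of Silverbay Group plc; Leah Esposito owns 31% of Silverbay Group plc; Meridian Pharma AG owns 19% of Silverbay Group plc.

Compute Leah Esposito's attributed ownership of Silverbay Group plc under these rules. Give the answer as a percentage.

By sibling attribution (R2), Leah Esposito is treated as also owning Priya Esposito's interest in Copperline Services GmbH, giving 15% + 31% = 46%.
By sibling attribution (R2), Leah Esposito is treated as also owning Priya Esposito's interest in Bluewater Shipping BV, giving 19% + 49% = 68%.
Chain via Copperline Services GmbH → Meridian Pharma AG (R3): 46% × 26% × 19% = 2.2724% of Silverbay Group plc.
Chain via Bluewater Shipping BV → Wildmere Energy Co. (R3): 68% × 79% × 47% = 25.2484% of Silverbay Group plc.
Direct interest in Silverbay Group plc: 31%.
Aggregating (R1): 2.2724% + 25.2484% + 31% = 58.5208%.

58.5208%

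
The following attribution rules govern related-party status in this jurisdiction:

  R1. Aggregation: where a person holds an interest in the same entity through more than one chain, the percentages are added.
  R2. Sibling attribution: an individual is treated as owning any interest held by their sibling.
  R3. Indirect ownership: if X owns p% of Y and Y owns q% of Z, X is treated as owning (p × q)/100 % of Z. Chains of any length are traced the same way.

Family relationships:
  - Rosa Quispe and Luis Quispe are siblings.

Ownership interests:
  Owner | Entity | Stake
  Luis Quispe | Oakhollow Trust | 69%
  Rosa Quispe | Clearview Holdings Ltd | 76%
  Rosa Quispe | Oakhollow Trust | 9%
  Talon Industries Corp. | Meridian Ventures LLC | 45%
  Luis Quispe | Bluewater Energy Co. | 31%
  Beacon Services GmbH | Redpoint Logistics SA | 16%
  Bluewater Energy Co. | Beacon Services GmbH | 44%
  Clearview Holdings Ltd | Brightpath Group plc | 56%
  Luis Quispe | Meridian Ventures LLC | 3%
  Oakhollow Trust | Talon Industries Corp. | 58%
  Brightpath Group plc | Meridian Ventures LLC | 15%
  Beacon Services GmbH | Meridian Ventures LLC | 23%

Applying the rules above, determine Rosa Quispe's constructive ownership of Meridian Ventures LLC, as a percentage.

By sibling attribution (R2), Rosa Quispe is treated as also owning Luis Quispe's interest in Oakhollow Trust, giving 9% + 69% = 78%.
By sibling attribution (R2), Rosa Quispe is treated as owning Luis Quispe's 31% interest in Bluewater Energy Co.
By sibling attribution (R2), Rosa Quispe is treated as owning Luis Quispe's 3% interest in Meridian Ventures LLC.
Chain via Oakhollow Trust → Talon Industries Corp. (R3): 78% × 58% × 45% = 20.358% of Meridian Ventures LLC.
Chain via Clearview Holdings Ltd → Brightpath Group plc (R3): 76% × 56% × 15% = 6.384% of Meridian Ventures LLC.
Chain via Bluewater Energy Co. → Beacon Services GmbH (R3): 31% × 44% × 23% = 3.1372% of Meridian Ventures LLC.
Direct interest in Meridian Ventures LLC: 3%.
Aggregating (R1): 20.358% + 6.384% + 3.1372% + 3% = 32.8792%.

32.8792%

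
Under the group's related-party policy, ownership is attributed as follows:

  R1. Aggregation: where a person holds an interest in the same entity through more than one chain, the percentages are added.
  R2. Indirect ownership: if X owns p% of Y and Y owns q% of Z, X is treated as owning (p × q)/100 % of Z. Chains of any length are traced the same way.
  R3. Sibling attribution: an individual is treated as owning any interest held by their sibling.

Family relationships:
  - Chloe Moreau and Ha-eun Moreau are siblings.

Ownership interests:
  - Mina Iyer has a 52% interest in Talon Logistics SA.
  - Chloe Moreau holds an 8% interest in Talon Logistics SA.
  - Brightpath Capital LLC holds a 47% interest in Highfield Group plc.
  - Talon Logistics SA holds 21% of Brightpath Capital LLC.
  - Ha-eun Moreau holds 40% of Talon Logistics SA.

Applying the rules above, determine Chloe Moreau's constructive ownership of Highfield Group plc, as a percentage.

4.7376%

By sibling attribution (R3), Chloe Moreau is treated as also owning Ha-eun Moreau's interest in Talon Logistics SA, giving 8% + 40% = 48%.
Chain via Talon Logistics SA → Brightpath Capital LLC (R2): 48% × 21% × 47% = 4.7376% of Highfield Group plc.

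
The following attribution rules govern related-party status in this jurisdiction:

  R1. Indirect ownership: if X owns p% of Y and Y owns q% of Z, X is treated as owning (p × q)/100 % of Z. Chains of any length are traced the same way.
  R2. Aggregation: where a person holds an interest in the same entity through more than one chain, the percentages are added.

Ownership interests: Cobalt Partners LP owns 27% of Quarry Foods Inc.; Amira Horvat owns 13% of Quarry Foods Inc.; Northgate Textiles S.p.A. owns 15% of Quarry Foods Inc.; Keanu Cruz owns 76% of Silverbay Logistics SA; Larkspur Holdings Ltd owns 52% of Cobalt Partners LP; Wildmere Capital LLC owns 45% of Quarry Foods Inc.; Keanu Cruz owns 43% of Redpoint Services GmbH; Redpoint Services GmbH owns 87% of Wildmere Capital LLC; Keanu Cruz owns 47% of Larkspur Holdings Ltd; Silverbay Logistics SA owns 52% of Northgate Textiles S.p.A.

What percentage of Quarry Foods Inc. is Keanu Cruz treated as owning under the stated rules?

Chain via Redpoint Services GmbH → Wildmere Capital LLC (R1): 43% × 87% × 45% = 16.8345% of Quarry Foods Inc.
Chain via Larkspur Holdings Ltd → Cobalt Partners LP (R1): 47% × 52% × 27% = 6.5988% of Quarry Foods Inc.
Chain via Silverbay Logistics SA → Northgate Textiles S.p.A. (R1): 76% × 52% × 15% = 5.928% of Quarry Foods Inc.
Aggregating (R2): 16.8345% + 6.5988% + 5.928% = 29.3613%.

29.3613%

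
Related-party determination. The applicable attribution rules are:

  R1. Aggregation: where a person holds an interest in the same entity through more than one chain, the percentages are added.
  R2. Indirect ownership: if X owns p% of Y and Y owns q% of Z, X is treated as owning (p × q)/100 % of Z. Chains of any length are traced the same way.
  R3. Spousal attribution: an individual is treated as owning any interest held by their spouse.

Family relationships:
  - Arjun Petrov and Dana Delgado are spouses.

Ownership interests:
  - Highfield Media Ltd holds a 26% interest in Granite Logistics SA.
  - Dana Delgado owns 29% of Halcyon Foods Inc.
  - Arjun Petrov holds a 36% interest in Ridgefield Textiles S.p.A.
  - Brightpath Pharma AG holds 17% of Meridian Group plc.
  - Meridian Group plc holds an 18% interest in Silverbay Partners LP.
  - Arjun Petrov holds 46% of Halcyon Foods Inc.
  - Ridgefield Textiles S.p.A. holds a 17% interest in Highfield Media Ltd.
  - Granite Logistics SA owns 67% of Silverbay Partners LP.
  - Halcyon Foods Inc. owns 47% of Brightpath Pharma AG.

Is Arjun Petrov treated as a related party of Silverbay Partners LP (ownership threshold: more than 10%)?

No

By spousal attribution (R3), Arjun Petrov is treated as also owning Dana Delgado's interest in Halcyon Foods Inc, giving 46% + 29% = 75%.
Chain via Ridgefield Textiles S.p.A. → Highfield Media Ltd → Granite Logistics SA (R2): 36% × 17% × 26% × 67% = 1.066104% of Silverbay Partners LP.
Chain via Halcyon Foods Inc. → Brightpath Pharma AG → Meridian Group plc (R2): 75% × 47% × 17% × 18% = 1.07865% of Silverbay Partners LP.
Aggregating (R1): 1.066104% + 1.07865% = 2.144754%.
2.144754% does not exceed the 10% threshold, so Arjun is not a related party to Silverbay Partners LP.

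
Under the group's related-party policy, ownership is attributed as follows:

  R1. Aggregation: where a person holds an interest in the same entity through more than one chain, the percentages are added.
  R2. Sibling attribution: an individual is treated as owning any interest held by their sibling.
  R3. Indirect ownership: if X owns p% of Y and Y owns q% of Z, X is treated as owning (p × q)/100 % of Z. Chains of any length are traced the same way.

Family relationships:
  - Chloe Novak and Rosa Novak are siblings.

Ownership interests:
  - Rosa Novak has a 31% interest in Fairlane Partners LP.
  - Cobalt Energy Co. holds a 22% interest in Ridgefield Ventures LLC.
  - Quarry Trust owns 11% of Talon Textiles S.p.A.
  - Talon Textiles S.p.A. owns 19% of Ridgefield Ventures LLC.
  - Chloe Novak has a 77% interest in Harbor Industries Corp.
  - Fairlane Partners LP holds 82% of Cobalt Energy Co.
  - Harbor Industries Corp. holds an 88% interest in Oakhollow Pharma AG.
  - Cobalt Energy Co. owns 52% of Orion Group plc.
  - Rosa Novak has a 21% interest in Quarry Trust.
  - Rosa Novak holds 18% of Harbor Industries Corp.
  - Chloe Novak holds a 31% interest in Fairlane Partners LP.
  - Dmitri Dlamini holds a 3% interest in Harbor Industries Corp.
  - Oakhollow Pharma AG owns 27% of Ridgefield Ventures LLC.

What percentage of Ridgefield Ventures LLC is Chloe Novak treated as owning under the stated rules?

34.1957%

By sibling attribution (R2), Chloe Novak is treated as also owning Rosa Novak's interest in Fairlane Partners LP, giving 31% + 31% = 62%.
By sibling attribution (R2), Chloe Novak is treated as also owning Rosa Novak's interest in Harbor Industries Corp, giving 77% + 18% = 95%.
By sibling attribution (R2), Chloe Novak is treated as owning Rosa Novak's 21% interest in Quarry Trust.
Chain via Fairlane Partners LP → Cobalt Energy Co. (R3): 62% × 82% × 22% = 11.1848% of Ridgefield Ventures LLC.
Chain via Harbor Industries Corp. → Oakhollow Pharma AG (R3): 95% × 88% × 27% = 22.572% of Ridgefield Ventures LLC.
Chain via Quarry Trust → Talon Textiles S.p.A. (R3): 21% × 11% × 19% = 0.4389% of Ridgefield Ventures LLC.
Aggregating (R1): 11.1848% + 22.572% + 0.4389% = 34.1957%.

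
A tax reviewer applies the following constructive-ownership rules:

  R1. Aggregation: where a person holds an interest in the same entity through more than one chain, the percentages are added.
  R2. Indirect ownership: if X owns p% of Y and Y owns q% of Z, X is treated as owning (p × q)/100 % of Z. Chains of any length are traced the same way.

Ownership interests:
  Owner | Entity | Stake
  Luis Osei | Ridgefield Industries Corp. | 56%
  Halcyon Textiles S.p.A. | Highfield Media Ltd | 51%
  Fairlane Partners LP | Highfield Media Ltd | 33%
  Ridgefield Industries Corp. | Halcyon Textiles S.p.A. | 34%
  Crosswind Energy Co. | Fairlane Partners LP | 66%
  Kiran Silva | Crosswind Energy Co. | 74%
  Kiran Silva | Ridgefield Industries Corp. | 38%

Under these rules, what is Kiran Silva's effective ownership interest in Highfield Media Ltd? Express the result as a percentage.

Chain via Crosswind Energy Co. → Fairlane Partners LP (R2): 74% × 66% × 33% = 16.1172% of Highfield Media Ltd.
Chain via Ridgefield Industries Corp. → Halcyon Textiles S.p.A. (R2): 38% × 34% × 51% = 6.5892% of Highfield Media Ltd.
Aggregating (R1): 16.1172% + 6.5892% = 22.7064%.

22.7064%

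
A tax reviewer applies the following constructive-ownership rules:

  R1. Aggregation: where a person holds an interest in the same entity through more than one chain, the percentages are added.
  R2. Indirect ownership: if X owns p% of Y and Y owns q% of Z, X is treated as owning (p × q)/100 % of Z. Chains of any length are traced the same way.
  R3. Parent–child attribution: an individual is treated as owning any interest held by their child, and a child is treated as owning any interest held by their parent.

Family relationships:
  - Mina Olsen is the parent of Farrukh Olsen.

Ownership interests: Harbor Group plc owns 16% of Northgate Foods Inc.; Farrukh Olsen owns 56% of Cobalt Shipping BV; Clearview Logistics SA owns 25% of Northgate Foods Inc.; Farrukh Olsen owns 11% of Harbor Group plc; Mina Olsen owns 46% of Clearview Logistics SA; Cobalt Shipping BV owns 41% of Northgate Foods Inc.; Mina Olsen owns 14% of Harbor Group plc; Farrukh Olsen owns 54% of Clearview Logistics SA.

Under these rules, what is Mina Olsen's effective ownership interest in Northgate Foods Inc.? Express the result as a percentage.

51.96%

By parent–child attribution (R3), Mina Olsen is treated as also owning Farrukh Olsen's interest in Harbor Group plc, giving 14% + 11% = 25%.
By parent–child attribution (R3), Mina Olsen is treated as also owning Farrukh Olsen's interest in Clearview Logistics SA, giving 46% + 54% = 100%.
By parent–child attribution (R3), Mina Olsen is treated as owning Farrukh Olsen's 56% interest in Cobalt Shipping BV.
Chain via Harbor Group plc (R2): 25% × 16% = 4% of Northgate Foods Inc.
Chain via Clearview Logistics SA (R2): 100% × 25% = 25% of Northgate Foods Inc.
Chain via Cobalt Shipping BV (R2): 56% × 41% = 22.96% of Northgate Foods Inc.
Aggregating (R1): 4% + 25% + 22.96% = 51.96%.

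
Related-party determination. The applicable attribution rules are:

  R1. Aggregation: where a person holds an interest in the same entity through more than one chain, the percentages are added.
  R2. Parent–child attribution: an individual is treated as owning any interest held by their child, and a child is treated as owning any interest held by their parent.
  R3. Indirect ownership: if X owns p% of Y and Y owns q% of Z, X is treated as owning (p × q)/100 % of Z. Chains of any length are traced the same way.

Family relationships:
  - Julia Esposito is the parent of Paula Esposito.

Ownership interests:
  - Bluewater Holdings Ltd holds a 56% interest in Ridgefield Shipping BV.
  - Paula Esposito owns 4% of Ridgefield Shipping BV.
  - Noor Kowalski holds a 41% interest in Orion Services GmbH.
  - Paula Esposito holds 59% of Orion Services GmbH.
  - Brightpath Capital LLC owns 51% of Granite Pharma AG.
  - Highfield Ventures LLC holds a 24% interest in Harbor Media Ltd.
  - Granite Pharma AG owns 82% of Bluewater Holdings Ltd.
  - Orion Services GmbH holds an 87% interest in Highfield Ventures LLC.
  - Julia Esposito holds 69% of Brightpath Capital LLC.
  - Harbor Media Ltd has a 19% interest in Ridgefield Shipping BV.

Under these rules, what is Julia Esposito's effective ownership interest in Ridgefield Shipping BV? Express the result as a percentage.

By parent–child attribution (R2), Julia Esposito is treated as owning Paula Esposito's 59% interest in Orion Services GmbH.
By parent–child attribution (R2), Julia Esposito is treated as owning Paula Esposito's 4% interest in Ridgefield Shipping BV.
Chain via Brightpath Capital LLC → Granite Pharma AG → Bluewater Holdings Ltd (R3): 69% × 51% × 82% × 56% = 16.159248% of Ridgefield Shipping BV.
Chain via Orion Services GmbH → Highfield Ventures LLC → Harbor Media Ltd (R3): 59% × 87% × 24% × 19% = 2.340648% of Ridgefield Shipping BV.
Direct interest in Ridgefield Shipping BV: 4%.
Aggregating (R1): 16.159248% + 2.340648% + 4% = 22.499896%.

22.499896%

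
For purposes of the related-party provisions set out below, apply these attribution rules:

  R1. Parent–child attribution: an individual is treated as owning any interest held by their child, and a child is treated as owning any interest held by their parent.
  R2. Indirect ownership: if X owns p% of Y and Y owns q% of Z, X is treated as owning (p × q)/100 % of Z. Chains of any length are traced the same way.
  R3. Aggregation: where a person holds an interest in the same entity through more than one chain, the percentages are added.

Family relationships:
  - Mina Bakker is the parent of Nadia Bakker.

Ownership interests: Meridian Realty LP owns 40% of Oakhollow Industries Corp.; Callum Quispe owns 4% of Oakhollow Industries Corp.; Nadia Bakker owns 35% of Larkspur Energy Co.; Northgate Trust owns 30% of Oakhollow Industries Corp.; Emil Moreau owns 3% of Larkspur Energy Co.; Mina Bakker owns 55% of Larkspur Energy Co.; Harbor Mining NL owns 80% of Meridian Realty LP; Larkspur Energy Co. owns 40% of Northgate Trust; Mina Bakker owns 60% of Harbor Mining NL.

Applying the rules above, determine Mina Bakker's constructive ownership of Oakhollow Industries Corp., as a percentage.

30%

By parent–child attribution (R1), Mina Bakker is treated as also owning Nadia Bakker's interest in Larkspur Energy Co, giving 55% + 35% = 90%.
Chain via Larkspur Energy Co. → Northgate Trust (R2): 90% × 40% × 30% = 10.8% of Oakhollow Industries Corp.
Chain via Harbor Mining NL → Meridian Realty LP (R2): 60% × 80% × 40% = 19.2% of Oakhollow Industries Corp.
Aggregating (R3): 10.8% + 19.2% = 30%.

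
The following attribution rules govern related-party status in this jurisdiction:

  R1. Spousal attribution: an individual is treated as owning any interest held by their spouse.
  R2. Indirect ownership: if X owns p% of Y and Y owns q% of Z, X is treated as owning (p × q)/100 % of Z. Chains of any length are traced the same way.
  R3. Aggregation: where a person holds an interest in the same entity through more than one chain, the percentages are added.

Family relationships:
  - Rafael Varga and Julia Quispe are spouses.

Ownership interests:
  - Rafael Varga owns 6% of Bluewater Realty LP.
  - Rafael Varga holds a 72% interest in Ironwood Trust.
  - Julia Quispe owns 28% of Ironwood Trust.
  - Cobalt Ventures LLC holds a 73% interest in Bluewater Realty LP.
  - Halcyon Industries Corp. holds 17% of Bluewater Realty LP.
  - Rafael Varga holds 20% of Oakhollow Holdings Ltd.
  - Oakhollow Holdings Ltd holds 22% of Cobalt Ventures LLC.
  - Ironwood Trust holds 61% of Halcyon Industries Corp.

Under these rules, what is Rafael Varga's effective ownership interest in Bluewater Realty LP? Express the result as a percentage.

19.582%

By spousal attribution (R1), Rafael Varga is treated as also owning Julia Quispe's interest in Ironwood Trust, giving 72% + 28% = 100%.
Chain via Ironwood Trust → Halcyon Industries Corp. (R2): 100% × 61% × 17% = 10.37% of Bluewater Realty LP.
Chain via Oakhollow Holdings Ltd → Cobalt Ventures LLC (R2): 20% × 22% × 73% = 3.212% of Bluewater Realty LP.
Direct interest in Bluewater Realty LP: 6%.
Aggregating (R3): 10.37% + 3.212% + 6% = 19.582%.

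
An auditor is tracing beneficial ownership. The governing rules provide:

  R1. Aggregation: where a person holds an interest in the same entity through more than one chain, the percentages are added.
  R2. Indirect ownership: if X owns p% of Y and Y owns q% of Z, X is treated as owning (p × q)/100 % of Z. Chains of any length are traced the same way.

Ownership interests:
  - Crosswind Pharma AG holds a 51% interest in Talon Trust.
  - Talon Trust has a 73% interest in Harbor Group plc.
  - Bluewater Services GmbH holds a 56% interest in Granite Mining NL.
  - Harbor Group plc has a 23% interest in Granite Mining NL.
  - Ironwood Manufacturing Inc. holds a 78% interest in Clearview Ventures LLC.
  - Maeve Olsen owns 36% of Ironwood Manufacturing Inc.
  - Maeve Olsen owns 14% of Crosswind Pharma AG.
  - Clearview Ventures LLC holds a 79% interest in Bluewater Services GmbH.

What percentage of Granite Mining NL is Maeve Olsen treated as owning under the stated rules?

13.621398%

Chain via Crosswind Pharma AG → Talon Trust → Harbor Group plc (R2): 14% × 51% × 73% × 23% = 1.198806% of Granite Mining NL.
Chain via Ironwood Manufacturing Inc. → Clearview Ventures LLC → Bluewater Services GmbH (R2): 36% × 78% × 79% × 56% = 12.422592% of Granite Mining NL.
Aggregating (R1): 1.198806% + 12.422592% = 13.621398%.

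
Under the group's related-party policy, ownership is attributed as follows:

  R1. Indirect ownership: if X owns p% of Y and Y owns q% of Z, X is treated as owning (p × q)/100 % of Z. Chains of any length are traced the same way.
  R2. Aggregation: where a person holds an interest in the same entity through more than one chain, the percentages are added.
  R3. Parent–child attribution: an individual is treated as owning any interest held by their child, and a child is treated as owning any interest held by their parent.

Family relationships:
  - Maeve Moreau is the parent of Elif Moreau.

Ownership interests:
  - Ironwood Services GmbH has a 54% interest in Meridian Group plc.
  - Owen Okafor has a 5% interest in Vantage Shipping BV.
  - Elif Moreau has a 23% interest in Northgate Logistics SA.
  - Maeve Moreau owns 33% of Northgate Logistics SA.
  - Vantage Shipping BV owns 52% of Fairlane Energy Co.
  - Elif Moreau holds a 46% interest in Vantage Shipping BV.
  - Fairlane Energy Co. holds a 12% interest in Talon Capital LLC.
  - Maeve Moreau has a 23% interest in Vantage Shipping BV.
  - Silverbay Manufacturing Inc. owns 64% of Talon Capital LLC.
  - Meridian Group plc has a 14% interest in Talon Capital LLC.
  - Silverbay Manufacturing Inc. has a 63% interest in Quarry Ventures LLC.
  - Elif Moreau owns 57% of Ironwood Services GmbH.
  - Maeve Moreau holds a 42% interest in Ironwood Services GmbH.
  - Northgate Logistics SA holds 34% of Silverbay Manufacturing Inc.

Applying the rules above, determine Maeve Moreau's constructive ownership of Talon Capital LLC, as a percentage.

23.9756%

By parent–child attribution (R3), Maeve Moreau is treated as also owning Elif Moreau's interest in Northgate Logistics SA, giving 33% + 23% = 56%.
By parent–child attribution (R3), Maeve Moreau is treated as also owning Elif Moreau's interest in Vantage Shipping BV, giving 23% + 46% = 69%.
By parent–child attribution (R3), Maeve Moreau is treated as also owning Elif Moreau's interest in Ironwood Services GmbH, giving 42% + 57% = 99%.
Chain via Northgate Logistics SA → Silverbay Manufacturing Inc. (R1): 56% × 34% × 64% = 12.1856% of Talon Capital LLC.
Chain via Vantage Shipping BV → Fairlane Energy Co. (R1): 69% × 52% × 12% = 4.3056% of Talon Capital LLC.
Chain via Ironwood Services GmbH → Meridian Group plc (R1): 99% × 54% × 14% = 7.4844% of Talon Capital LLC.
Aggregating (R2): 12.1856% + 4.3056% + 7.4844% = 23.9756%.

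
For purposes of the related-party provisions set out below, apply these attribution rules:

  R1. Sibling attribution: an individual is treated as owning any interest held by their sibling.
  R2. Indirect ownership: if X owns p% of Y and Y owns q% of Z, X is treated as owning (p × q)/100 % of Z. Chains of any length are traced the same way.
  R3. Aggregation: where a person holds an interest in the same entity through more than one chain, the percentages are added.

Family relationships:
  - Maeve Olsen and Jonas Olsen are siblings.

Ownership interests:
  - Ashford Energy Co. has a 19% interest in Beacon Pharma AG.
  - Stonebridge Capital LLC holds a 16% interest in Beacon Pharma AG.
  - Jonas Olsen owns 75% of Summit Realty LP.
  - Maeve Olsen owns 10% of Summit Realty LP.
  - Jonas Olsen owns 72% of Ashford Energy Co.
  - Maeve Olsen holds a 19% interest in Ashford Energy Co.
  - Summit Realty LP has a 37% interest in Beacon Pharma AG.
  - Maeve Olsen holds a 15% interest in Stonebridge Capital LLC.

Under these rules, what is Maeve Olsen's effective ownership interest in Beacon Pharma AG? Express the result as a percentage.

By sibling attribution (R1), Maeve Olsen is treated as also owning Jonas Olsen's interest in Summit Realty LP, giving 10% + 75% = 85%.
By sibling attribution (R1), Maeve Olsen is treated as also owning Jonas Olsen's interest in Ashford Energy Co, giving 19% + 72% = 91%.
Chain via Summit Realty LP (R2): 85% × 37% = 31.45% of Beacon Pharma AG.
Chain via Ashford Energy Co. (R2): 91% × 19% = 17.29% of Beacon Pharma AG.
Chain via Stonebridge Capital LLC (R2): 15% × 16% = 2.4% of Beacon Pharma AG.
Aggregating (R3): 31.45% + 17.29% + 2.4% = 51.14%.

51.14%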